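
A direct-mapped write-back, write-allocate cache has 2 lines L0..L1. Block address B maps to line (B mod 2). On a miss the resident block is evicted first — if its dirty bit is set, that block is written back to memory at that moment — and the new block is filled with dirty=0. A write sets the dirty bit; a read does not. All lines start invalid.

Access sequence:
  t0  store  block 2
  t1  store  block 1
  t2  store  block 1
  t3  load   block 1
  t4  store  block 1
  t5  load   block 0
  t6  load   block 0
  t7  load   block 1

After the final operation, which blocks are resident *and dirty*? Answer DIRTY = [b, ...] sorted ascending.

0: W B2 → L0 miss [D]
1: W B1 → L1 miss [D]
2: W B1 → L1 hit [D]
3: R B1 → L1 hit [D]
4: W B1 → L1 hit [D]
5: R B0 → L0 miss wb→B2 [-]
6: R B0 → L0 hit [-]
7: R B1 → L1 hit [D]

DIRTY = [1]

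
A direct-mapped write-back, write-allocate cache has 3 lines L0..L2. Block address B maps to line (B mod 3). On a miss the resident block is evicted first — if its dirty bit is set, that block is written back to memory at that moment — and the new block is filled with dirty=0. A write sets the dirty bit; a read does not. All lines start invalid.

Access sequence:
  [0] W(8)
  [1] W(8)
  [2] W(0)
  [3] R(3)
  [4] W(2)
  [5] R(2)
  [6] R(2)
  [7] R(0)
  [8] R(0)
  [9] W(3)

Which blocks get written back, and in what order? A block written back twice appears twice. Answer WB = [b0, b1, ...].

0: W B8 → L2 miss [D]
1: W B8 → L2 hit [D]
2: W B0 → L0 miss [D]
3: R B3 → L0 miss wb→B0 [-]
4: W B2 → L2 miss wb→B8 [D]
5: R B2 → L2 hit [D]
6: R B2 → L2 hit [D]
7: R B0 → L0 miss [-]
8: R B0 → L0 hit [-]
9: W B3 → L0 miss [D]

WB = [0, 8]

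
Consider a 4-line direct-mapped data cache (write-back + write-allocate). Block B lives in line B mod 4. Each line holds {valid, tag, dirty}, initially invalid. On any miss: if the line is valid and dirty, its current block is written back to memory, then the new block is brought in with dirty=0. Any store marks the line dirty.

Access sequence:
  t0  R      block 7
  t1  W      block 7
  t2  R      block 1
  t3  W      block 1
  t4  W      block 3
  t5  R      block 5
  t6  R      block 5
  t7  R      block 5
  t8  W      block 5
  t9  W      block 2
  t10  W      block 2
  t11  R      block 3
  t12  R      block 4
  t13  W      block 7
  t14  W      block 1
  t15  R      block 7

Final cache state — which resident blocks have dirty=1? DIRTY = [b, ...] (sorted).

DIRTY = [1, 2, 7]

0: R B7 -> L3 miss  d=-]
1: W B7 -> L3 hit  d=D]
2: R B1 -> L1 miss  d=-]
3: W B1 -> L1 hit  d=D]
4: W B3 -> L3 miss wb->B7  d=D]
5: R B5 -> L1 miss wb->B1  d=-]
6: R B5 -> L1 hit  d=-]
7: R B5 -> L1 hit  d=-]
8: W B5 -> L1 hit  d=D]
9: W B2 -> L2 miss  d=D]
10: W B2 -> L2 hit  d=D]
11: R B3 -> L3 hit  d=D]
12: R B4 -> L0 miss  d=-]
13: W B7 -> L3 miss wb->B3  d=D]
14: W B1 -> L1 miss wb->B5  d=D]
15: R B7 -> L3 hit  d=D]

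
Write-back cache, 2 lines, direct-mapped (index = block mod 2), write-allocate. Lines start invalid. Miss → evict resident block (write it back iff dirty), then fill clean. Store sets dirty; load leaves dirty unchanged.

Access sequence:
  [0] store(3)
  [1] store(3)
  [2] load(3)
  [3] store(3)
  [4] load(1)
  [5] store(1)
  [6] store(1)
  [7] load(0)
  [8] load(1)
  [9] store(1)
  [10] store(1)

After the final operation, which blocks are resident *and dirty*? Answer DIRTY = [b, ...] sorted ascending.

DIRTY = [1]

0: W B3 → L1 miss [D]
1: W B3 → L1 hit [D]
2: R B3 → L1 hit [D]
3: W B3 → L1 hit [D]
4: R B1 → L1 miss wb→B3 [-]
5: W B1 → L1 hit [D]
6: W B1 → L1 hit [D]
7: R B0 → L0 miss [-]
8: R B1 → L1 hit [D]
9: W B1 → L1 hit [D]
10: W B1 → L1 hit [D]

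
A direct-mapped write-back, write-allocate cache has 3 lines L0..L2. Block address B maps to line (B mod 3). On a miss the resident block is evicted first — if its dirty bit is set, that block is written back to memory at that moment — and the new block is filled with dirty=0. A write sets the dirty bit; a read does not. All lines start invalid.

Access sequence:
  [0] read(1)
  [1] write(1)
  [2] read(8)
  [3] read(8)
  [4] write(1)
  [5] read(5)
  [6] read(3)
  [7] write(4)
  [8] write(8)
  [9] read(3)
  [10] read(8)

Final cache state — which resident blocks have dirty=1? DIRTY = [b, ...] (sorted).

0: R B1 → L1 miss [-]
1: W B1 → L1 hit [D]
2: R B8 → L2 miss [-]
3: R B8 → L2 hit [-]
4: W B1 → L1 hit [D]
5: R B5 → L2 miss [-]
6: R B3 → L0 miss [-]
7: W B4 → L1 miss wb→B1 [D]
8: W B8 → L2 miss [D]
9: R B3 → L0 hit [-]
10: R B8 → L2 hit [D]

DIRTY = [4, 8]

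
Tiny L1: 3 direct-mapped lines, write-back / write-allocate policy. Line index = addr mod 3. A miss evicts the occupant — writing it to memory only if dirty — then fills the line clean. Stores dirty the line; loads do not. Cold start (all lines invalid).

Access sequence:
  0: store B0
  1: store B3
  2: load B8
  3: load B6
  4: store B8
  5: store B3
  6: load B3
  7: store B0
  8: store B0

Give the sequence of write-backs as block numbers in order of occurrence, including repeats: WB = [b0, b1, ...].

WB = [0, 3, 3]

0: W B0 -> L0 miss  d=D]
1: W B3 -> L0 miss wb->B0  d=D]
2: R B8 -> L2 miss  d=-]
3: R B6 -> L0 miss wb->B3  d=-]
4: W B8 -> L2 hit  d=D]
5: W B3 -> L0 miss  d=D]
6: R B3 -> L0 hit  d=D]
7: W B0 -> L0 miss wb->B3  d=D]
8: W B0 -> L0 hit  d=D]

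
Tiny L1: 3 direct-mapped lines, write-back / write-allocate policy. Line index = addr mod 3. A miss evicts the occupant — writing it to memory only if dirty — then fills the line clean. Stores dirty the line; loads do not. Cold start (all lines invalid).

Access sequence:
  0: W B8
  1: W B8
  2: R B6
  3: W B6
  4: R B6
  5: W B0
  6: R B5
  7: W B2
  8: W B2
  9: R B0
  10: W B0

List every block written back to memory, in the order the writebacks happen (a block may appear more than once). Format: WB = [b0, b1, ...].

WB = [6, 8]

0: W B8 -> L2 miss  d=D]
1: W B8 -> L2 hit  d=D]
2: R B6 -> L0 miss  d=-]
3: W B6 -> L0 hit  d=D]
4: R B6 -> L0 hit  d=D]
5: W B0 -> L0 miss wb->B6  d=D]
6: R B5 -> L2 miss wb->B8  d=-]
7: W B2 -> L2 miss  d=D]
8: W B2 -> L2 hit  d=D]
9: R B0 -> L0 hit  d=D]
10: W B0 -> L0 hit  d=D]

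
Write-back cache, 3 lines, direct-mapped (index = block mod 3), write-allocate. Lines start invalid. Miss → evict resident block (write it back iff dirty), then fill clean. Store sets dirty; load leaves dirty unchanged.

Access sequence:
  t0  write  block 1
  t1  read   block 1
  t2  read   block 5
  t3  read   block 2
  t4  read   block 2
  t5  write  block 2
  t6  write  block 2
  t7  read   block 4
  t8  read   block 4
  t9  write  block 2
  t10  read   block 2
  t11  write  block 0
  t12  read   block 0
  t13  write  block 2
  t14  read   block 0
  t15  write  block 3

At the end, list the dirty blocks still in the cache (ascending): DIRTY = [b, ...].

DIRTY = [2, 3]

0: W B1 -> L1 miss  d=D]
1: R B1 -> L1 hit  d=D]
2: R B5 -> L2 miss  d=-]
3: R B2 -> L2 miss  d=-]
4: R B2 -> L2 hit  d=-]
5: W B2 -> L2 hit  d=D]
6: W B2 -> L2 hit  d=D]
7: R B4 -> L1 miss wb->B1  d=-]
8: R B4 -> L1 hit  d=-]
9: W B2 -> L2 hit  d=D]
10: R B2 -> L2 hit  d=D]
11: W B0 -> L0 miss  d=D]
12: R B0 -> L0 hit  d=D]
13: W B2 -> L2 hit  d=D]
14: R B0 -> L0 hit  d=D]
15: W B3 -> L0 miss wb->B0  d=D]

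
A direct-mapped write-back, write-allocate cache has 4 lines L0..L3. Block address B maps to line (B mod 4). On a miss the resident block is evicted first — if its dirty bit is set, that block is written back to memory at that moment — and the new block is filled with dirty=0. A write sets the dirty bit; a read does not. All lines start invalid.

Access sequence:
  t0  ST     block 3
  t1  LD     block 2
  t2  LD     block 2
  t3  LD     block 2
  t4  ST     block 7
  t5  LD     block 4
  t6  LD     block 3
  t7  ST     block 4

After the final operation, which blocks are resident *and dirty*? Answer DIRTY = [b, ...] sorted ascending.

DIRTY = [4]

0: W B3 -> L3 miss  d=D]
1: R B2 -> L2 miss  d=-]
2: R B2 -> L2 hit  d=-]
3: R B2 -> L2 hit  d=-]
4: W B7 -> L3 miss wb->B3  d=D]
5: R B4 -> L0 miss  d=-]
6: R B3 -> L3 miss wb->B7  d=-]
7: W B4 -> L0 hit  d=D]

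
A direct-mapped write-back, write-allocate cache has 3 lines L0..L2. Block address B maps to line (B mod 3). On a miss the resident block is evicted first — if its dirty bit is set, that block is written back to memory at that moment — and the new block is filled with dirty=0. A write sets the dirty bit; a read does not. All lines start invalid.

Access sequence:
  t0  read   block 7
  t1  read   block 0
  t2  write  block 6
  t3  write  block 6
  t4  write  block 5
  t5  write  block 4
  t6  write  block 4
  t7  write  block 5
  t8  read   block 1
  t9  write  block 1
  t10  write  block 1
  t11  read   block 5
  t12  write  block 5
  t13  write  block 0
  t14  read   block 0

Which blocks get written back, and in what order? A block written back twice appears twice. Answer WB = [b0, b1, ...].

0: R B7 → L1 miss [-]
1: R B0 → L0 miss [-]
2: W B6 → L0 miss [D]
3: W B6 → L0 hit [D]
4: W B5 → L2 miss [D]
5: W B4 → L1 miss [D]
6: W B4 → L1 hit [D]
7: W B5 → L2 hit [D]
8: R B1 → L1 miss wb→B4 [-]
9: W B1 → L1 hit [D]
10: W B1 → L1 hit [D]
11: R B5 → L2 hit [D]
12: W B5 → L2 hit [D]
13: W B0 → L0 miss wb→B6 [D]
14: R B0 → L0 hit [D]

WB = [4, 6]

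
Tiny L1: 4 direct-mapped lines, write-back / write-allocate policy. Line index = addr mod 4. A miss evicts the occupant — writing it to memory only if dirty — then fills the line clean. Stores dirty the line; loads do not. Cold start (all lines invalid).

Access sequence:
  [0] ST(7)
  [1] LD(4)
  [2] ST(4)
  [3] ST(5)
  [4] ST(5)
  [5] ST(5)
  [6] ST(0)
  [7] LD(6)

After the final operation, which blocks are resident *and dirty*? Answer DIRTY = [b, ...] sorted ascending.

DIRTY = [0, 5, 7]

  0 | W B7 → L3 miss [D]
  1 | R B4 → L0 miss [-]
  2 | W B4 → L0 hit [D]
  3 | W B5 → L1 miss [D]
  4 | W B5 → L1 hit [D]
  5 | W B5 → L1 hit [D]
  6 | W B0 → L0 miss wb→B4 [D]
  7 | R B6 → L2 miss [-]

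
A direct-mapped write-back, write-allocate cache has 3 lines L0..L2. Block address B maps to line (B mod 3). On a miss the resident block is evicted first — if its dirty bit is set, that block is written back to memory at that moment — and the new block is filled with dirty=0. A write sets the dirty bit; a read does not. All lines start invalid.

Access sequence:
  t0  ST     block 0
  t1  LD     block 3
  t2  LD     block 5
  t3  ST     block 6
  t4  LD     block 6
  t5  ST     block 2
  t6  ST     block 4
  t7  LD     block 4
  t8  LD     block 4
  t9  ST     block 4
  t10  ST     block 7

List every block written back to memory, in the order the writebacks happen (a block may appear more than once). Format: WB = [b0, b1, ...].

0: W B0 → L0 miss [D]
1: R B3 → L0 miss wb→B0 [-]
2: R B5 → L2 miss [-]
3: W B6 → L0 miss [D]
4: R B6 → L0 hit [D]
5: W B2 → L2 miss [D]
6: W B4 → L1 miss [D]
7: R B4 → L1 hit [D]
8: R B4 → L1 hit [D]
9: W B4 → L1 hit [D]
10: W B7 → L1 miss wb→B4 [D]

WB = [0, 4]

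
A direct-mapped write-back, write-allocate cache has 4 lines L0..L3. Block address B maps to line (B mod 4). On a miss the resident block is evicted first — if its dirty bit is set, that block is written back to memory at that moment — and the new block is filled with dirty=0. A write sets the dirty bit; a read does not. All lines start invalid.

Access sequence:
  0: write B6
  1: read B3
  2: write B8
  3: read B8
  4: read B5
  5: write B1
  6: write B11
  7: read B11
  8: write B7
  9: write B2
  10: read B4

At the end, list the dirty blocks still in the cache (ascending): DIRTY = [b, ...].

0: W B6 -> L2 miss  d=D]
1: R B3 -> L3 miss  d=-]
2: W B8 -> L0 miss  d=D]
3: R B8 -> L0 hit  d=D]
4: R B5 -> L1 miss  d=-]
5: W B1 -> L1 miss  d=D]
6: W B11 -> L3 miss  d=D]
7: R B11 -> L3 hit  d=D]
8: W B7 -> L3 miss wb->B11  d=D]
9: W B2 -> L2 miss wb->B6  d=D]
10: R B4 -> L0 miss wb->B8  d=-]

DIRTY = [1, 2, 7]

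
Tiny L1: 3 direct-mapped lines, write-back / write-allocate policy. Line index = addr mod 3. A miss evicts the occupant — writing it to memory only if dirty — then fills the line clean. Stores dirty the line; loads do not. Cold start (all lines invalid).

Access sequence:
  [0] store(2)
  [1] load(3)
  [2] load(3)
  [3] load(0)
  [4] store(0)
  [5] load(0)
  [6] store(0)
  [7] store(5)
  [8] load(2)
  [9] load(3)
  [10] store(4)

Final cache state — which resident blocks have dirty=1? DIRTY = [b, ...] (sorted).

  0 | W B2 → L2 miss [D]
  1 | R B3 → L0 miss [-]
  2 | R B3 → L0 hit [-]
  3 | R B0 → L0 miss [-]
  4 | W B0 → L0 hit [D]
  5 | R B0 → L0 hit [D]
  6 | W B0 → L0 hit [D]
  7 | W B5 → L2 miss wb→B2 [D]
  8 | R B2 → L2 miss wb→B5 [-]
  9 | R B3 → L0 miss wb→B0 [-]
  10 | W B4 → L1 miss [D]

DIRTY = [4]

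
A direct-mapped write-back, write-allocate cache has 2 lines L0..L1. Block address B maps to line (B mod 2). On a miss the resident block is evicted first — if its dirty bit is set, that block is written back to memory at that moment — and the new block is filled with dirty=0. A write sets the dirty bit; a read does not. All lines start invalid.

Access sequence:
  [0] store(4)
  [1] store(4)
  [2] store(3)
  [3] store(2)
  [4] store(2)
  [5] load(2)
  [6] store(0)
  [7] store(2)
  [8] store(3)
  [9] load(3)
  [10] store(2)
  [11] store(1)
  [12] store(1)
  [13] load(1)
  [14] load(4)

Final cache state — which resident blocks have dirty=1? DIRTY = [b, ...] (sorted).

DIRTY = [1]

  0 | W B4 → L0 miss [D]
  1 | W B4 → L0 hit [D]
  2 | W B3 → L1 miss [D]
  3 | W B2 → L0 miss wb→B4 [D]
  4 | W B2 → L0 hit [D]
  5 | R B2 → L0 hit [D]
  6 | W B0 → L0 miss wb→B2 [D]
  7 | W B2 → L0 miss wb→B0 [D]
  8 | W B3 → L1 hit [D]
  9 | R B3 → L1 hit [D]
  10 | W B2 → L0 hit [D]
  11 | W B1 → L1 miss wb→B3 [D]
  12 | W B1 → L1 hit [D]
  13 | R B1 → L1 hit [D]
  14 | R B4 → L0 miss wb→B2 [-]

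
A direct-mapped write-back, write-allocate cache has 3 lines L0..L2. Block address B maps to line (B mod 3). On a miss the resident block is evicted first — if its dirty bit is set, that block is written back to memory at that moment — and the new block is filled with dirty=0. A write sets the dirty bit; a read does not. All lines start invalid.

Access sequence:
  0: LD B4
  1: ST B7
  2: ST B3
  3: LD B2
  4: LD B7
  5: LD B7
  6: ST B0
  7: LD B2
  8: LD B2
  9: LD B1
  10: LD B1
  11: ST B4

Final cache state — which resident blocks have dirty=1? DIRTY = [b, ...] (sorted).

  0 | R B4 → L1 miss [-]
  1 | W B7 → L1 miss [D]
  2 | W B3 → L0 miss [D]
  3 | R B2 → L2 miss [-]
  4 | R B7 → L1 hit [D]
  5 | R B7 → L1 hit [D]
  6 | W B0 → L0 miss wb→B3 [D]
  7 | R B2 → L2 hit [-]
  8 | R B2 → L2 hit [-]
  9 | R B1 → L1 miss wb→B7 [-]
  10 | R B1 → L1 hit [-]
  11 | W B4 → L1 miss [D]

DIRTY = [0, 4]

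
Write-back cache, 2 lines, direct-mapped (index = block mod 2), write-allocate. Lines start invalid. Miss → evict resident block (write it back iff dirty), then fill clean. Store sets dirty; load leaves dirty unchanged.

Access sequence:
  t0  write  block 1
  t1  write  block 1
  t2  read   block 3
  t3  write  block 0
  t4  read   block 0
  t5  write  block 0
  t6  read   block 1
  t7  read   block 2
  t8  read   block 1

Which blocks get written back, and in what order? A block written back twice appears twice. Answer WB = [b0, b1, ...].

0: W B1 → L1 miss [D]
1: W B1 → L1 hit [D]
2: R B3 → L1 miss wb→B1 [-]
3: W B0 → L0 miss [D]
4: R B0 → L0 hit [D]
5: W B0 → L0 hit [D]
6: R B1 → L1 miss [-]
7: R B2 → L0 miss wb→B0 [-]
8: R B1 → L1 hit [-]

WB = [1, 0]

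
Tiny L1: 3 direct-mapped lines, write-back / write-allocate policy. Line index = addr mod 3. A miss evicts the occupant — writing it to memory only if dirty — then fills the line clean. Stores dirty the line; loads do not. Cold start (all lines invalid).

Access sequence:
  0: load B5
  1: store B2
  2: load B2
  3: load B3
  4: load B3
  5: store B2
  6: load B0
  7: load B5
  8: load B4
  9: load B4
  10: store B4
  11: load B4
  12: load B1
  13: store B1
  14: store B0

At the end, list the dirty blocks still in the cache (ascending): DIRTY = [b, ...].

0: R B5 → L2 miss [-]
1: W B2 → L2 miss [D]
2: R B2 → L2 hit [D]
3: R B3 → L0 miss [-]
4: R B3 → L0 hit [-]
5: W B2 → L2 hit [D]
6: R B0 → L0 miss [-]
7: R B5 → L2 miss wb→B2 [-]
8: R B4 → L1 miss [-]
9: R B4 → L1 hit [-]
10: W B4 → L1 hit [D]
11: R B4 → L1 hit [D]
12: R B1 → L1 miss wb→B4 [-]
13: W B1 → L1 hit [D]
14: W B0 → L0 hit [D]

DIRTY = [0, 1]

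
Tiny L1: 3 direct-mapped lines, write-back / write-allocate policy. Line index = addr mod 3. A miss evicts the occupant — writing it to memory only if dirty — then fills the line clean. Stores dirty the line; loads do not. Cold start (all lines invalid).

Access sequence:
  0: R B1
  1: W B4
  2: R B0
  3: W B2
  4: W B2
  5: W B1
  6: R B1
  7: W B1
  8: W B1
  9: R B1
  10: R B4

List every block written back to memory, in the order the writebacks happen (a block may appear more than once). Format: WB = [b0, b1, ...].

WB = [4, 1]

  0 | R B1 → L1 miss [-]
  1 | W B4 → L1 miss [D]
  2 | R B0 → L0 miss [-]
  3 | W B2 → L2 miss [D]
  4 | W B2 → L2 hit [D]
  5 | W B1 → L1 miss wb→B4 [D]
  6 | R B1 → L1 hit [D]
  7 | W B1 → L1 hit [D]
  8 | W B1 → L1 hit [D]
  9 | R B1 → L1 hit [D]
  10 | R B4 → L1 miss wb→B1 [-]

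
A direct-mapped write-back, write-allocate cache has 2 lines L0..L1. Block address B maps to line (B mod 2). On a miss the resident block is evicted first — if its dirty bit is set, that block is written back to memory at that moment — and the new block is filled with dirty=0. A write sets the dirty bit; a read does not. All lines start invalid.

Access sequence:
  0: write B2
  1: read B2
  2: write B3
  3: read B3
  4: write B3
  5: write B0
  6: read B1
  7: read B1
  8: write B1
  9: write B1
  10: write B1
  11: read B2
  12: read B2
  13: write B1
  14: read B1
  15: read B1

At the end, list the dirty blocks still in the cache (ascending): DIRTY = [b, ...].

DIRTY = [1]

0: W B2 -> L0 miss  d=D]
1: R B2 -> L0 hit  d=D]
2: W B3 -> L1 miss  d=D]
3: R B3 -> L1 hit  d=D]
4: W B3 -> L1 hit  d=D]
5: W B0 -> L0 miss wb->B2  d=D]
6: R B1 -> L1 miss wb->B3  d=-]
7: R B1 -> L1 hit  d=-]
8: W B1 -> L1 hit  d=D]
9: W B1 -> L1 hit  d=D]
10: W B1 -> L1 hit  d=D]
11: R B2 -> L0 miss wb->B0  d=-]
12: R B2 -> L0 hit  d=-]
13: W B1 -> L1 hit  d=D]
14: R B1 -> L1 hit  d=D]
15: R B1 -> L1 hit  d=D]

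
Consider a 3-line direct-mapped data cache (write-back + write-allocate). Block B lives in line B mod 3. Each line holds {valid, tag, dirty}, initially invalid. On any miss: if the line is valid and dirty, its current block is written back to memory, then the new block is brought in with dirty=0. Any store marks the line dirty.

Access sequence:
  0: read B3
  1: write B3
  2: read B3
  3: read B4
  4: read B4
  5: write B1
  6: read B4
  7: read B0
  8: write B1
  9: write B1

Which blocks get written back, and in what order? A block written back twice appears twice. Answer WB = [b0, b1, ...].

0: R B3 → L0 miss [-]
1: W B3 → L0 hit [D]
2: R B3 → L0 hit [D]
3: R B4 → L1 miss [-]
4: R B4 → L1 hit [-]
5: W B1 → L1 miss [D]
6: R B4 → L1 miss wb→B1 [-]
7: R B0 → L0 miss wb→B3 [-]
8: W B1 → L1 miss [D]
9: W B1 → L1 hit [D]

WB = [1, 3]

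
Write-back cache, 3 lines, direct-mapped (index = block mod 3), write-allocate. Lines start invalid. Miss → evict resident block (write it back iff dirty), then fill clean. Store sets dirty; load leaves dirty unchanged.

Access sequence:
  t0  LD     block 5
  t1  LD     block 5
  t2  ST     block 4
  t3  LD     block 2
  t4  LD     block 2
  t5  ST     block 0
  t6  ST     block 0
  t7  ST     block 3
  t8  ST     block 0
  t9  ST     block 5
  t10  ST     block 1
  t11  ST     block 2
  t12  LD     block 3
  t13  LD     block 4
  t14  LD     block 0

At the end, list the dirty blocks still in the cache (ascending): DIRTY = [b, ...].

DIRTY = [2]

0: R B5 -> L2 miss  d=-]
1: R B5 -> L2 hit  d=-]
2: W B4 -> L1 miss  d=D]
3: R B2 -> L2 miss  d=-]
4: R B2 -> L2 hit  d=-]
5: W B0 -> L0 miss  d=D]
6: W B0 -> L0 hit  d=D]
7: W B3 -> L0 miss wb->B0  d=D]
8: W B0 -> L0 miss wb->B3  d=D]
9: W B5 -> L2 miss  d=D]
10: W B1 -> L1 miss wb->B4  d=D]
11: W B2 -> L2 miss wb->B5  d=D]
12: R B3 -> L0 miss wb->B0  d=-]
13: R B4 -> L1 miss wb->B1  d=-]
14: R B0 -> L0 miss  d=-]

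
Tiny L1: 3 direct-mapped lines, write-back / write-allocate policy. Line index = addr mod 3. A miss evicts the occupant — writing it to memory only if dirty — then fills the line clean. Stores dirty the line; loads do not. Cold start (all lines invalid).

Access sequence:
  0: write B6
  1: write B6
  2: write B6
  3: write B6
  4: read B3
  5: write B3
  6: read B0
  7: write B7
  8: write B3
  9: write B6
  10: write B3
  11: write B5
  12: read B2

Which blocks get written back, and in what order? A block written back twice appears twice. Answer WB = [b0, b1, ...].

WB = [6, 3, 3, 6, 5]

  0 | W B6 → L0 miss [D]
  1 | W B6 → L0 hit [D]
  2 | W B6 → L0 hit [D]
  3 | W B6 → L0 hit [D]
  4 | R B3 → L0 miss wb→B6 [-]
  5 | W B3 → L0 hit [D]
  6 | R B0 → L0 miss wb→B3 [-]
  7 | W B7 → L1 miss [D]
  8 | W B3 → L0 miss [D]
  9 | W B6 → L0 miss wb→B3 [D]
  10 | W B3 → L0 miss wb→B6 [D]
  11 | W B5 → L2 miss [D]
  12 | R B2 → L2 miss wb→B5 [-]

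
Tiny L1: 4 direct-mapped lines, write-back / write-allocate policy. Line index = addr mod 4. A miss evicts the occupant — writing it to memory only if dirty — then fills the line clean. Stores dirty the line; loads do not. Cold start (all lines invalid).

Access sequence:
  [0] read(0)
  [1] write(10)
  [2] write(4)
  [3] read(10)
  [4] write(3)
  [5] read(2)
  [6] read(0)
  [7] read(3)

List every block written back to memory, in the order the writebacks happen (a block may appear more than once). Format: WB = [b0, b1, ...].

0: R B0 -> L0 miss  d=-]
1: W B10 -> L2 miss  d=D]
2: W B4 -> L0 miss  d=D]
3: R B10 -> L2 hit  d=D]
4: W B3 -> L3 miss  d=D]
5: R B2 -> L2 miss wb->B10  d=-]
6: R B0 -> L0 miss wb->B4  d=-]
7: R B3 -> L3 hit  d=D]

WB = [10, 4]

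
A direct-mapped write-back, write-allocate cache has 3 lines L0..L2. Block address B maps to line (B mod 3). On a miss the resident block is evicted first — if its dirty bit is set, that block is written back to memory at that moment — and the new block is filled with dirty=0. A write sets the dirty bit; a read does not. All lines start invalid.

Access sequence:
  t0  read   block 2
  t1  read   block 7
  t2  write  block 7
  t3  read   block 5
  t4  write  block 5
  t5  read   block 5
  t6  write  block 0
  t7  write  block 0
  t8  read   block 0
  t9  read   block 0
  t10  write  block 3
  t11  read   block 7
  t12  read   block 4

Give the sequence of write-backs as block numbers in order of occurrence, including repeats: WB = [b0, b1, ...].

0: R B2 → L2 miss [-]
1: R B7 → L1 miss [-]
2: W B7 → L1 hit [D]
3: R B5 → L2 miss [-]
4: W B5 → L2 hit [D]
5: R B5 → L2 hit [D]
6: W B0 → L0 miss [D]
7: W B0 → L0 hit [D]
8: R B0 → L0 hit [D]
9: R B0 → L0 hit [D]
10: W B3 → L0 miss wb→B0 [D]
11: R B7 → L1 hit [D]
12: R B4 → L1 miss wb→B7 [-]

WB = [0, 7]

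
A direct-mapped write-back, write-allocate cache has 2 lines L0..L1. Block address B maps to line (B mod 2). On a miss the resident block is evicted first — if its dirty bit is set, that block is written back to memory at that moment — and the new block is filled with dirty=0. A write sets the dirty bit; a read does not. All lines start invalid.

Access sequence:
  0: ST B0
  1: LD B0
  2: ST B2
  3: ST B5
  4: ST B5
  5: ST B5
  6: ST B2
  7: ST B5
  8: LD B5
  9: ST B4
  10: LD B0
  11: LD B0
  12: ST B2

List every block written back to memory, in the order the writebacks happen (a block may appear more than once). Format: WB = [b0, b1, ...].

  0 | W B0 → L0 miss [D]
  1 | R B0 → L0 hit [D]
  2 | W B2 → L0 miss wb→B0 [D]
  3 | W B5 → L1 miss [D]
  4 | W B5 → L1 hit [D]
  5 | W B5 → L1 hit [D]
  6 | W B2 → L0 hit [D]
  7 | W B5 → L1 hit [D]
  8 | R B5 → L1 hit [D]
  9 | W B4 → L0 miss wb→B2 [D]
  10 | R B0 → L0 miss wb→B4 [-]
  11 | R B0 → L0 hit [-]
  12 | W B2 → L0 miss [D]

WB = [0, 2, 4]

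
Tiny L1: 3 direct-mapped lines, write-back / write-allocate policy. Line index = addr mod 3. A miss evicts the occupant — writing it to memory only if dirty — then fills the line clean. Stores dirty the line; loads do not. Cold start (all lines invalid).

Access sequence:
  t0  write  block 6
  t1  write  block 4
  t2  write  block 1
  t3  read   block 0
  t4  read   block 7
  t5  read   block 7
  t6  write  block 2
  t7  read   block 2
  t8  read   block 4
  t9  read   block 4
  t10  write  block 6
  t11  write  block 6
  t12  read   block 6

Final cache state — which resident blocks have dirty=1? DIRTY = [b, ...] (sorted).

DIRTY = [2, 6]

0: W B6 -> L0 miss  d=D]
1: W B4 -> L1 miss  d=D]
2: W B1 -> L1 miss wb->B4  d=D]
3: R B0 -> L0 miss wb->B6  d=-]
4: R B7 -> L1 miss wb->B1  d=-]
5: R B7 -> L1 hit  d=-]
6: W B2 -> L2 miss  d=D]
7: R B2 -> L2 hit  d=D]
8: R B4 -> L1 miss  d=-]
9: R B4 -> L1 hit  d=-]
10: W B6 -> L0 miss  d=D]
11: W B6 -> L0 hit  d=D]
12: R B6 -> L0 hit  d=D]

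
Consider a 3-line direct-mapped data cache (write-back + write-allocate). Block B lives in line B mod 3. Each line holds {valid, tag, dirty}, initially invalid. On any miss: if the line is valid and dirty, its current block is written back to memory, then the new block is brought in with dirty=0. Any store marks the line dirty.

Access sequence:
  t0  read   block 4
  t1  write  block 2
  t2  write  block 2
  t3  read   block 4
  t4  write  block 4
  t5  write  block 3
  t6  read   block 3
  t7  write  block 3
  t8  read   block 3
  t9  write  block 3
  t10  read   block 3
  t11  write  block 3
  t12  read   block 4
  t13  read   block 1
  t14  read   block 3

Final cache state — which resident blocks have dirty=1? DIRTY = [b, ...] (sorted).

DIRTY = [2, 3]

  0 | R B4 → L1 miss [-]
  1 | W B2 → L2 miss [D]
  2 | W B2 → L2 hit [D]
  3 | R B4 → L1 hit [-]
  4 | W B4 → L1 hit [D]
  5 | W B3 → L0 miss [D]
  6 | R B3 → L0 hit [D]
  7 | W B3 → L0 hit [D]
  8 | R B3 → L0 hit [D]
  9 | W B3 → L0 hit [D]
  10 | R B3 → L0 hit [D]
  11 | W B3 → L0 hit [D]
  12 | R B4 → L1 hit [D]
  13 | R B1 → L1 miss wb→B4 [-]
  14 | R B3 → L0 hit [D]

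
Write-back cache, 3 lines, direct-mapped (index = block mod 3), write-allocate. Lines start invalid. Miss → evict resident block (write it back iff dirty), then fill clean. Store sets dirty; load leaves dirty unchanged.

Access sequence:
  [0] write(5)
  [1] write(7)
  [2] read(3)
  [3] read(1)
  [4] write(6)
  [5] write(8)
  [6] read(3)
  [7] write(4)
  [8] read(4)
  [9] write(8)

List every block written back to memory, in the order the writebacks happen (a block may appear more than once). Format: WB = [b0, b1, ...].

WB = [7, 5, 6]

0: W B5 → L2 miss [D]
1: W B7 → L1 miss [D]
2: R B3 → L0 miss [-]
3: R B1 → L1 miss wb→B7 [-]
4: W B6 → L0 miss [D]
5: W B8 → L2 miss wb→B5 [D]
6: R B3 → L0 miss wb→B6 [-]
7: W B4 → L1 miss [D]
8: R B4 → L1 hit [D]
9: W B8 → L2 hit [D]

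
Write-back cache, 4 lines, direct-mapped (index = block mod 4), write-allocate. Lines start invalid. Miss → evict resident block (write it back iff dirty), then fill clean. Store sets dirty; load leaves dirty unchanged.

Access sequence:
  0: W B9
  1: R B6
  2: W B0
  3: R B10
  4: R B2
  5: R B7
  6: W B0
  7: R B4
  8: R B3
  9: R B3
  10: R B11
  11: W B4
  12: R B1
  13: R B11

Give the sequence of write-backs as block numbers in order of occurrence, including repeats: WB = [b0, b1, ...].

WB = [0, 9]

  0 | W B9 → L1 miss [D]
  1 | R B6 → L2 miss [-]
  2 | W B0 → L0 miss [D]
  3 | R B10 → L2 miss [-]
  4 | R B2 → L2 miss [-]
  5 | R B7 → L3 miss [-]
  6 | W B0 → L0 hit [D]
  7 | R B4 → L0 miss wb→B0 [-]
  8 | R B3 → L3 miss [-]
  9 | R B3 → L3 hit [-]
  10 | R B11 → L3 miss [-]
  11 | W B4 → L0 hit [D]
  12 | R B1 → L1 miss wb→B9 [-]
  13 | R B11 → L3 hit [-]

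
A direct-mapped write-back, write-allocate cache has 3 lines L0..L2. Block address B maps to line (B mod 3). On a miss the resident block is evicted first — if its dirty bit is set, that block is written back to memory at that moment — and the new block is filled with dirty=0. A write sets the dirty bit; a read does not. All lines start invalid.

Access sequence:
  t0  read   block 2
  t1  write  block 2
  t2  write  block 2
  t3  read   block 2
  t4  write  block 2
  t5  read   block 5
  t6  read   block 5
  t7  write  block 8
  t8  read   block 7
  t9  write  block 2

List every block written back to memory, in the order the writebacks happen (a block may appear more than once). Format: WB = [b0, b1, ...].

WB = [2, 8]

0: R B2 -> L2 miss  d=-]
1: W B2 -> L2 hit  d=D]
2: W B2 -> L2 hit  d=D]
3: R B2 -> L2 hit  d=D]
4: W B2 -> L2 hit  d=D]
5: R B5 -> L2 miss wb->B2  d=-]
6: R B5 -> L2 hit  d=-]
7: W B8 -> L2 miss  d=D]
8: R B7 -> L1 miss  d=-]
9: W B2 -> L2 miss wb->B8  d=D]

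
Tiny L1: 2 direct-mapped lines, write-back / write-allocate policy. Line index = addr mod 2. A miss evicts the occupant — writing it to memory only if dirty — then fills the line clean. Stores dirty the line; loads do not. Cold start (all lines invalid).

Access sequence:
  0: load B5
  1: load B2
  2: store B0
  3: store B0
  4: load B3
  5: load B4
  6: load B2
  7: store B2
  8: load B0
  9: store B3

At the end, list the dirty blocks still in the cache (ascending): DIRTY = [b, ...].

0: R B5 -> L1 miss  d=-]
1: R B2 -> L0 miss  d=-]
2: W B0 -> L0 miss  d=D]
3: W B0 -> L0 hit  d=D]
4: R B3 -> L1 miss  d=-]
5: R B4 -> L0 miss wb->B0  d=-]
6: R B2 -> L0 miss  d=-]
7: W B2 -> L0 hit  d=D]
8: R B0 -> L0 miss wb->B2  d=-]
9: W B3 -> L1 hit  d=D]

DIRTY = [3]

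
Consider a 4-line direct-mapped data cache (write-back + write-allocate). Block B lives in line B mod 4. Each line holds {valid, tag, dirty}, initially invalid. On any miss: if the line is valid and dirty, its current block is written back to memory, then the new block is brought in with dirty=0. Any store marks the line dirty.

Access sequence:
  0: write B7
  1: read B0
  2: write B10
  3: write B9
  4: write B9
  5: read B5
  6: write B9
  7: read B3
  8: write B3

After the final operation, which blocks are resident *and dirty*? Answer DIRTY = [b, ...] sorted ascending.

  0 | W B7 → L3 miss [D]
  1 | R B0 → L0 miss [-]
  2 | W B10 → L2 miss [D]
  3 | W B9 → L1 miss [D]
  4 | W B9 → L1 hit [D]
  5 | R B5 → L1 miss wb→B9 [-]
  6 | W B9 → L1 miss [D]
  7 | R B3 → L3 miss wb→B7 [-]
  8 | W B3 → L3 hit [D]

DIRTY = [3, 9, 10]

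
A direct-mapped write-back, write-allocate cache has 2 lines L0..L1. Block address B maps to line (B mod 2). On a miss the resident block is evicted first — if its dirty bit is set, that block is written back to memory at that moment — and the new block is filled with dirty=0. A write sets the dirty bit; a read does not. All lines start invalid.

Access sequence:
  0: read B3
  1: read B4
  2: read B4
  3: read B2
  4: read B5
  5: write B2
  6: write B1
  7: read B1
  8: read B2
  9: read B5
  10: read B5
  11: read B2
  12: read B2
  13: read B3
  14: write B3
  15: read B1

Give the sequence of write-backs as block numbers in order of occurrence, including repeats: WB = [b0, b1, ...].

WB = [1, 3]

0: R B3 → L1 miss [-]
1: R B4 → L0 miss [-]
2: R B4 → L0 hit [-]
3: R B2 → L0 miss [-]
4: R B5 → L1 miss [-]
5: W B2 → L0 hit [D]
6: W B1 → L1 miss [D]
7: R B1 → L1 hit [D]
8: R B2 → L0 hit [D]
9: R B5 → L1 miss wb→B1 [-]
10: R B5 → L1 hit [-]
11: R B2 → L0 hit [D]
12: R B2 → L0 hit [D]
13: R B3 → L1 miss [-]
14: W B3 → L1 hit [D]
15: R B1 → L1 miss wb→B3 [-]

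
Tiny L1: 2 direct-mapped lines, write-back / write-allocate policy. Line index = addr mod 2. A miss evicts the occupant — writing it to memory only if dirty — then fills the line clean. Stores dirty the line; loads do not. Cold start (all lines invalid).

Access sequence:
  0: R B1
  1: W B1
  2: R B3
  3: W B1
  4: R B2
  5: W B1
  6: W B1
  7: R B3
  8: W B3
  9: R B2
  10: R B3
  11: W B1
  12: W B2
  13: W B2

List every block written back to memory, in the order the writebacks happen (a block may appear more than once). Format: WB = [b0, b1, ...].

WB = [1, 1, 3]

0: R B1 → L1 miss [-]
1: W B1 → L1 hit [D]
2: R B3 → L1 miss wb→B1 [-]
3: W B1 → L1 miss [D]
4: R B2 → L0 miss [-]
5: W B1 → L1 hit [D]
6: W B1 → L1 hit [D]
7: R B3 → L1 miss wb→B1 [-]
8: W B3 → L1 hit [D]
9: R B2 → L0 hit [-]
10: R B3 → L1 hit [D]
11: W B1 → L1 miss wb→B3 [D]
12: W B2 → L0 hit [D]
13: W B2 → L0 hit [D]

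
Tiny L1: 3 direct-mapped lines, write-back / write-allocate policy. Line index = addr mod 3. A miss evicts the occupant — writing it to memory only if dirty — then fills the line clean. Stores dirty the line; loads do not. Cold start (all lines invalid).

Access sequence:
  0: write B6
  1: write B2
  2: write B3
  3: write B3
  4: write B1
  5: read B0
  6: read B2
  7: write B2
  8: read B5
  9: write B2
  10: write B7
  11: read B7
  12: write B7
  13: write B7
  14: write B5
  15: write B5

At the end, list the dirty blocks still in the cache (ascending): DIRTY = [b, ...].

0: W B6 → L0 miss [D]
1: W B2 → L2 miss [D]
2: W B3 → L0 miss wb→B6 [D]
3: W B3 → L0 hit [D]
4: W B1 → L1 miss [D]
5: R B0 → L0 miss wb→B3 [-]
6: R B2 → L2 hit [D]
7: W B2 → L2 hit [D]
8: R B5 → L2 miss wb→B2 [-]
9: W B2 → L2 miss [D]
10: W B7 → L1 miss wb→B1 [D]
11: R B7 → L1 hit [D]
12: W B7 → L1 hit [D]
13: W B7 → L1 hit [D]
14: W B5 → L2 miss wb→B2 [D]
15: W B5 → L2 hit [D]

DIRTY = [5, 7]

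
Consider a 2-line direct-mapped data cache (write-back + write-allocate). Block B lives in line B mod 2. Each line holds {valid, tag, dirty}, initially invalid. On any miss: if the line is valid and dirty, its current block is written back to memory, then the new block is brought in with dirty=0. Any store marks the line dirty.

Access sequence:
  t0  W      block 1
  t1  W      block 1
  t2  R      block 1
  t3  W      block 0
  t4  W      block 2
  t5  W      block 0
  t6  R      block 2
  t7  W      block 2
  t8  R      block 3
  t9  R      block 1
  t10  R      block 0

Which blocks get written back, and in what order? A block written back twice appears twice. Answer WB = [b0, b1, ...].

WB = [0, 2, 0, 1, 2]

0: W B1 → L1 miss [D]
1: W B1 → L1 hit [D]
2: R B1 → L1 hit [D]
3: W B0 → L0 miss [D]
4: W B2 → L0 miss wb→B0 [D]
5: W B0 → L0 miss wb→B2 [D]
6: R B2 → L0 miss wb→B0 [-]
7: W B2 → L0 hit [D]
8: R B3 → L1 miss wb→B1 [-]
9: R B1 → L1 miss [-]
10: R B0 → L0 miss wb→B2 [-]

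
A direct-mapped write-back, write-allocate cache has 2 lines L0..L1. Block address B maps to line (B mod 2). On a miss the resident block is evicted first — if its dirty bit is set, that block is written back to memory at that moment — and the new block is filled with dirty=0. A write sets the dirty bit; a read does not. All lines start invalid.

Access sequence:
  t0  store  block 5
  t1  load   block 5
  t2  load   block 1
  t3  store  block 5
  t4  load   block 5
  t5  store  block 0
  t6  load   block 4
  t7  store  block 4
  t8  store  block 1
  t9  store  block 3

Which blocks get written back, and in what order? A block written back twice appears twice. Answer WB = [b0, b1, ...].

WB = [5, 0, 5, 1]

0: W B5 -> L1 miss  d=D]
1: R B5 -> L1 hit  d=D]
2: R B1 -> L1 miss wb->B5  d=-]
3: W B5 -> L1 miss  d=D]
4: R B5 -> L1 hit  d=D]
5: W B0 -> L0 miss  d=D]
6: R B4 -> L0 miss wb->B0  d=-]
7: W B4 -> L0 hit  d=D]
8: W B1 -> L1 miss wb->B5  d=D]
9: W B3 -> L1 miss wb->B1  d=D]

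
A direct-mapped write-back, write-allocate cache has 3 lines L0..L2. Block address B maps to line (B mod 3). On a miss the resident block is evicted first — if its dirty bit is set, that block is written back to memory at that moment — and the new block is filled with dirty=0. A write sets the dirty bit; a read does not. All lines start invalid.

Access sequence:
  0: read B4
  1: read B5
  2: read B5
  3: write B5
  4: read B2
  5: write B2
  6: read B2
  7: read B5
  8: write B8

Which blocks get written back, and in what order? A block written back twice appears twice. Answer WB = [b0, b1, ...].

0: R B4 -> L1 miss  d=-]
1: R B5 -> L2 miss  d=-]
2: R B5 -> L2 hit  d=-]
3: W B5 -> L2 hit  d=D]
4: R B2 -> L2 miss wb->B5  d=-]
5: W B2 -> L2 hit  d=D]
6: R B2 -> L2 hit  d=D]
7: R B5 -> L2 miss wb->B2  d=-]
8: W B8 -> L2 miss  d=D]

WB = [5, 2]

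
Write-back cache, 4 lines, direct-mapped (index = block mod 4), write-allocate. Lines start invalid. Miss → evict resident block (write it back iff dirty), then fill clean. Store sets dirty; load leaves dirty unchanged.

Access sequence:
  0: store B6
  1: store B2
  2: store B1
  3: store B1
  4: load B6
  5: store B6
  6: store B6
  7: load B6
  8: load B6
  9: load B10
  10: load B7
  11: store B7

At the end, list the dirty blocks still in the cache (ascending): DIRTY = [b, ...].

DIRTY = [1, 7]

0: W B6 → L2 miss [D]
1: W B2 → L2 miss wb→B6 [D]
2: W B1 → L1 miss [D]
3: W B1 → L1 hit [D]
4: R B6 → L2 miss wb→B2 [-]
5: W B6 → L2 hit [D]
6: W B6 → L2 hit [D]
7: R B6 → L2 hit [D]
8: R B6 → L2 hit [D]
9: R B10 → L2 miss wb→B6 [-]
10: R B7 → L3 miss [-]
11: W B7 → L3 hit [D]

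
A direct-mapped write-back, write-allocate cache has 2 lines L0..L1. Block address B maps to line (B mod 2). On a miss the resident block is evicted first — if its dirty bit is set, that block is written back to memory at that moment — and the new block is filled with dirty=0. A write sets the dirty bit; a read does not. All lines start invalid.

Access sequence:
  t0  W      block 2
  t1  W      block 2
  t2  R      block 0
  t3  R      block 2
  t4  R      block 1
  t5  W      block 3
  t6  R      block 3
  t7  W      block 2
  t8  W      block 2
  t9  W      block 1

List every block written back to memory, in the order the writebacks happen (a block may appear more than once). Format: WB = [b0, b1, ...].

WB = [2, 3]

0: W B2 -> L0 miss  d=D]
1: W B2 -> L0 hit  d=D]
2: R B0 -> L0 miss wb->B2  d=-]
3: R B2 -> L0 miss  d=-]
4: R B1 -> L1 miss  d=-]
5: W B3 -> L1 miss  d=D]
6: R B3 -> L1 hit  d=D]
7: W B2 -> L0 hit  d=D]
8: W B2 -> L0 hit  d=D]
9: W B1 -> L1 miss wb->B3  d=D]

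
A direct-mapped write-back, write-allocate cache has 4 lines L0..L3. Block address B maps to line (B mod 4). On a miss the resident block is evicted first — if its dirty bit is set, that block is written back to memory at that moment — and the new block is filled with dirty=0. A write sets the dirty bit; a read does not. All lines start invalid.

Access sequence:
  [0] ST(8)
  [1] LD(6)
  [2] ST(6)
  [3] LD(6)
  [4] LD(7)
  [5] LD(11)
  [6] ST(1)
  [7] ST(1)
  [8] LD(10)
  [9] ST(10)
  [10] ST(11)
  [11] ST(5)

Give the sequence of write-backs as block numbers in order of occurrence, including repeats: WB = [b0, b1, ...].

  0 | W B8 → L0 miss [D]
  1 | R B6 → L2 miss [-]
  2 | W B6 → L2 hit [D]
  3 | R B6 → L2 hit [D]
  4 | R B7 → L3 miss [-]
  5 | R B11 → L3 miss [-]
  6 | W B1 → L1 miss [D]
  7 | W B1 → L1 hit [D]
  8 | R B10 → L2 miss wb→B6 [-]
  9 | W B10 → L2 hit [D]
  10 | W B11 → L3 hit [D]
  11 | W B5 → L1 miss wb→B1 [D]

WB = [6, 1]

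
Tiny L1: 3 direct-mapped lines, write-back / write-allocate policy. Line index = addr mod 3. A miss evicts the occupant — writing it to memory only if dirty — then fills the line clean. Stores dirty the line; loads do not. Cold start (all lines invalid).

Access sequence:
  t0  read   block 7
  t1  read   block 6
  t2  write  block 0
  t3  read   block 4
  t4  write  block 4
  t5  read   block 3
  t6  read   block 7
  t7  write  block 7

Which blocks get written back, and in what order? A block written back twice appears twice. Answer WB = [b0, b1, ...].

0: R B7 → L1 miss [-]
1: R B6 → L0 miss [-]
2: W B0 → L0 miss [D]
3: R B4 → L1 miss [-]
4: W B4 → L1 hit [D]
5: R B3 → L0 miss wb→B0 [-]
6: R B7 → L1 miss wb→B4 [-]
7: W B7 → L1 hit [D]

WB = [0, 4]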